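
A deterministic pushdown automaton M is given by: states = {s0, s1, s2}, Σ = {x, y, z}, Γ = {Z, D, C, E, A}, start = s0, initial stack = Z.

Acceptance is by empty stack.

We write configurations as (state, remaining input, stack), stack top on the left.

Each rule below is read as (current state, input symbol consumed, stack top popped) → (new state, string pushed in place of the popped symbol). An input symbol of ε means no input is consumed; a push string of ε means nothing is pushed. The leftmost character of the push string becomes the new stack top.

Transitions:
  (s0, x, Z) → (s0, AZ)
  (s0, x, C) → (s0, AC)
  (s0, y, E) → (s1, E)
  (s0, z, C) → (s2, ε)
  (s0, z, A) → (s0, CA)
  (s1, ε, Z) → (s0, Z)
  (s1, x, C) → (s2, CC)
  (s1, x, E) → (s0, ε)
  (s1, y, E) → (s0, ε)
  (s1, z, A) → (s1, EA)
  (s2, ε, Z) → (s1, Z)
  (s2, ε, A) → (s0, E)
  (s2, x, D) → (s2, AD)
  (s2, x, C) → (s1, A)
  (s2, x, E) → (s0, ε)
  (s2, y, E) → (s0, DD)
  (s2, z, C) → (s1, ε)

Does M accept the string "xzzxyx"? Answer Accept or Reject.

(s0, xzzxyx, Z)
  read x, top Z: go to s0, push AZ → (s0, zzxyx, AZ)
  read z, top A: go to s0, push CA → (s0, zxyx, CAZ)
  read z, top C: go to s2, push ε → (s2, xyx, AZ)
  ε-move, top A: go to s0, push E → (s0, xyx, EZ)
No transition applies at (s0, xyx, EZ); input not fully consumed.

Reject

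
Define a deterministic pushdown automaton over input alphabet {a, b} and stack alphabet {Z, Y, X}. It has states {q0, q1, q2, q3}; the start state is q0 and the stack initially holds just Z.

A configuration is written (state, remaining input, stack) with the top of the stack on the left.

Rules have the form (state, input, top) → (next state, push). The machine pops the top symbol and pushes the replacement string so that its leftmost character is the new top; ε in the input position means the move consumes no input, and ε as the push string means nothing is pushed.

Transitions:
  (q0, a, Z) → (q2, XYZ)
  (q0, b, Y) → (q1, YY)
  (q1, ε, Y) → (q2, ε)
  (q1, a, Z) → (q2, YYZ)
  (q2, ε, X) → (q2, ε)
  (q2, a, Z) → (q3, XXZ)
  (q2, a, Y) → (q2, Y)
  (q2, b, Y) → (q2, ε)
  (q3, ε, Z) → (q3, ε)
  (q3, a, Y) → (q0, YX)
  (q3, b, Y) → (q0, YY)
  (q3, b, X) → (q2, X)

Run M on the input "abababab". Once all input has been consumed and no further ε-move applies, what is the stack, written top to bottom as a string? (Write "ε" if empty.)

(q0, abababab, Z)
  read a, top Z: go to q2, push XYZ → (q2, bababab, XYZ)
  ε-move, top X: go to q2, push ε → (q2, bababab, YZ)
  read b, top Y: go to q2, push ε → (q2, ababab, Z)
  read a, top Z: go to q3, push XXZ → (q3, babab, XXZ)
  read b, top X: go to q2, push X → (q2, abab, XXZ)
  ε-move, top X: go to q2, push ε → (q2, abab, XZ)
  ε-move, top X: go to q2, push ε → (q2, abab, Z)
  read a, top Z: go to q3, push XXZ → (q3, bab, XXZ)
  read b, top X: go to q2, push X → (q2, ab, XXZ)
  ε-move, top X: go to q2, push ε → (q2, ab, XZ)
  ε-move, top X: go to q2, push ε → (q2, ab, Z)
  read a, top Z: go to q3, push XXZ → (q3, b, XXZ)
  read b, top X: go to q2, push X → (q2, ε, XXZ)
  ε-move, top X: go to q2, push ε → (q2, ε, XZ)
  ε-move, top X: go to q2, push ε → (q2, ε, Z)
All input consumed in state q2 with stack Z.

Z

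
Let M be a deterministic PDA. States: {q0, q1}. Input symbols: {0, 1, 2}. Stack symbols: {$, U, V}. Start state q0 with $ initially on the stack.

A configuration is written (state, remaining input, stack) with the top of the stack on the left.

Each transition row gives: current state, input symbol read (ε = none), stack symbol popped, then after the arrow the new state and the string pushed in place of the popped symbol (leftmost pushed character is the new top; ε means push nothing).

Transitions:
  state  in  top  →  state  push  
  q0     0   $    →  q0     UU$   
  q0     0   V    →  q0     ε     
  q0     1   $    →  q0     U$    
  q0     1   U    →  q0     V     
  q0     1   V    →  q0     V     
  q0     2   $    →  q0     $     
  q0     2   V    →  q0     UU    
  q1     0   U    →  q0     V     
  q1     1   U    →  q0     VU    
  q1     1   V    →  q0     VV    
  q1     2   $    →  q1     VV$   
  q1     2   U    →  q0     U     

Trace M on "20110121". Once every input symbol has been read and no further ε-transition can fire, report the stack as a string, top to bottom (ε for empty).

VU$

(q0, 20110121, $) ⊢ (q0, 0110121, $) ⊢ (q0, 110121, UU$) ⊢ (q0, 10121, VU$) ⊢ (q0, 0121, VU$) ⊢ (q0, 121, U$) ⊢ (q0, 21, V$) ⊢ (q0, 1, UU$) ⊢ (q0, ε, VU$)
All input consumed in state q0 with stack VU$.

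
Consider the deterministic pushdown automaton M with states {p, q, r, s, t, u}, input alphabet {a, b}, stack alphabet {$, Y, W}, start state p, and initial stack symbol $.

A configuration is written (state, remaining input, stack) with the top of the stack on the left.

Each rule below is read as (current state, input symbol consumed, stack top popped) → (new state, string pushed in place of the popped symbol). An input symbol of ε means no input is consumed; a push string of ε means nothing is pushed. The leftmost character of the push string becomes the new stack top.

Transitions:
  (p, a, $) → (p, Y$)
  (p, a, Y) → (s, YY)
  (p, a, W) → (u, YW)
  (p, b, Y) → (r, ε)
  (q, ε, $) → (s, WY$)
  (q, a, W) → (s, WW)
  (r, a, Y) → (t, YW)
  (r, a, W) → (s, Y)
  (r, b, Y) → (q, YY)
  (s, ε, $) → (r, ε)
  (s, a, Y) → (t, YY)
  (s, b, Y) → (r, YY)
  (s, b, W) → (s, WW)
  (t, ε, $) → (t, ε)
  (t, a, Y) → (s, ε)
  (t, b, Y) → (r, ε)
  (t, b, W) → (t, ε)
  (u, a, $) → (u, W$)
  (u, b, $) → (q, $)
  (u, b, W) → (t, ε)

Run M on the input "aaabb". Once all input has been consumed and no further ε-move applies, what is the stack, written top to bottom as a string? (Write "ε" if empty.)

(p, aaabb, $)
  read a, top $: go to p, push Y$ → (p, aabb, Y$)
  read a, top Y: go to s, push YY → (s, abb, YY$)
  read a, top Y: go to t, push YY → (t, bb, YYY$)
  read b, top Y: go to r, push ε → (r, b, YY$)
  read b, top Y: go to q, push YY → (q, ε, YYY$)
All input consumed in state q with stack YYY$.

YYY$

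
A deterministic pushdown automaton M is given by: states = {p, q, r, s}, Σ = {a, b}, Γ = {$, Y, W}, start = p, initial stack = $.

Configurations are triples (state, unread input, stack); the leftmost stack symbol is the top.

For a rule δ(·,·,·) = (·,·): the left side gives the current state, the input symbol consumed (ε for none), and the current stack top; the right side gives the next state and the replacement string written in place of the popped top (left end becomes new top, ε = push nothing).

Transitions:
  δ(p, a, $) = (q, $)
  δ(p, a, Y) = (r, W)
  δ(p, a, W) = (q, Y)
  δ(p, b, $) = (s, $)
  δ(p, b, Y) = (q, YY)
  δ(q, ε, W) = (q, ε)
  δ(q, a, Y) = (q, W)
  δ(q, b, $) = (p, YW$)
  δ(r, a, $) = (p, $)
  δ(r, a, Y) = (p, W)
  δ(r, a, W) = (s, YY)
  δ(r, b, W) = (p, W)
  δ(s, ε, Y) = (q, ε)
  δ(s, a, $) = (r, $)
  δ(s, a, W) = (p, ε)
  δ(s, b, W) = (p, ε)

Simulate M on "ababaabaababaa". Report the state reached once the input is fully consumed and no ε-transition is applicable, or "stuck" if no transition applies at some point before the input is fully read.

stuck

(p, ababaabaababaa, $)
  read a, top $: go to q, push $ → (q, babaabaababaa, $)
  read b, top $: go to p, push YW$ → (p, abaabaababaa, YW$)
  read a, top Y: go to r, push W → (r, baabaababaa, WW$)
  read b, top W: go to p, push W → (p, aabaababaa, WW$)
  read a, top W: go to q, push Y → (q, abaababaa, YW$)
  read a, top Y: go to q, push W → (q, baababaa, WW$)
  ε-move, top W: go to q, push ε → (q, baababaa, W$)
  ε-move, top W: go to q, push ε → (q, baababaa, $)
  read b, top $: go to p, push YW$ → (p, aababaa, YW$)
  read a, top Y: go to r, push W → (r, ababaa, WW$)
  read a, top W: go to s, push YY → (s, babaa, YYW$)
  ε-move, top Y: go to q, push ε → (q, babaa, YW$)
No transition for (q, b, top Y); M blocks with input babaa remaining.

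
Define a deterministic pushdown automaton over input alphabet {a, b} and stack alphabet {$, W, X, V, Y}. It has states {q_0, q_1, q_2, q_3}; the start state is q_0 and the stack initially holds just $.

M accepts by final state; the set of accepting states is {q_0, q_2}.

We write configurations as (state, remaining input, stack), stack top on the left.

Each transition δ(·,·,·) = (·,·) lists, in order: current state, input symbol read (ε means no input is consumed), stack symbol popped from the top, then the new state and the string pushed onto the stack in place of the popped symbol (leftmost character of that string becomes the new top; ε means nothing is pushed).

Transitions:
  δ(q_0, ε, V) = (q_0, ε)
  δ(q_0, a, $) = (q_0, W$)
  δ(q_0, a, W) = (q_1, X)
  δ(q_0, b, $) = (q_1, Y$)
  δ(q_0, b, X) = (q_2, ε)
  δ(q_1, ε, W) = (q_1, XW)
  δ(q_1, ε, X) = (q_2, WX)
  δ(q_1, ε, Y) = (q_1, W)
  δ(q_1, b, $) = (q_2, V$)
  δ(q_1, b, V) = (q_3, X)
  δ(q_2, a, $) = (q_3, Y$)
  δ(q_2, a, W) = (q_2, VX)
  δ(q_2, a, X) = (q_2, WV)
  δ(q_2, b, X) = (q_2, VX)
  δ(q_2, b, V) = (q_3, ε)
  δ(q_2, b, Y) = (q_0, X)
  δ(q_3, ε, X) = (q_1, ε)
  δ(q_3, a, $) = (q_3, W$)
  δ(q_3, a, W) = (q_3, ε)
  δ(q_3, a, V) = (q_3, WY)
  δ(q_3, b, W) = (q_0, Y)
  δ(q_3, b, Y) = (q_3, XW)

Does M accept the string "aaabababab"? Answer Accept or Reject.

Accept

(q_0, aaabababab, $)
  read a, top $: go to q_0, push W$ → (q_0, aabababab, W$)
  read a, top W: go to q_1, push X → (q_1, abababab, X$)
  ε-move, top X: go to q_2, push WX → (q_2, abababab, WX$)
  read a, top W: go to q_2, push VX → (q_2, bababab, VXX$)
  read b, top V: go to q_3, push ε → (q_3, ababab, XX$)
  ε-move, top X: go to q_1, push ε → (q_1, ababab, X$)
  ε-move, top X: go to q_2, push WX → (q_2, ababab, WX$)
  read a, top W: go to q_2, push VX → (q_2, babab, VXX$)
  read b, top V: go to q_3, push ε → (q_3, abab, XX$)
  ε-move, top X: go to q_1, push ε → (q_1, abab, X$)
  ε-move, top X: go to q_2, push WX → (q_2, abab, WX$)
  read a, top W: go to q_2, push VX → (q_2, bab, VXX$)
  read b, top V: go to q_3, push ε → (q_3, ab, XX$)
  ε-move, top X: go to q_1, push ε → (q_1, ab, X$)
  ε-move, top X: go to q_2, push WX → (q_2, ab, WX$)
  read a, top W: go to q_2, push VX → (q_2, b, VXX$)
  read b, top V: go to q_3, push ε → (q_3, ε, XX$)
  ε-move, top X: go to q_1, push ε → (q_1, ε, X$)
  ε-move, top X: go to q_2, push WX → (q_2, ε, WX$)
All input consumed; state q_2 ∈ F.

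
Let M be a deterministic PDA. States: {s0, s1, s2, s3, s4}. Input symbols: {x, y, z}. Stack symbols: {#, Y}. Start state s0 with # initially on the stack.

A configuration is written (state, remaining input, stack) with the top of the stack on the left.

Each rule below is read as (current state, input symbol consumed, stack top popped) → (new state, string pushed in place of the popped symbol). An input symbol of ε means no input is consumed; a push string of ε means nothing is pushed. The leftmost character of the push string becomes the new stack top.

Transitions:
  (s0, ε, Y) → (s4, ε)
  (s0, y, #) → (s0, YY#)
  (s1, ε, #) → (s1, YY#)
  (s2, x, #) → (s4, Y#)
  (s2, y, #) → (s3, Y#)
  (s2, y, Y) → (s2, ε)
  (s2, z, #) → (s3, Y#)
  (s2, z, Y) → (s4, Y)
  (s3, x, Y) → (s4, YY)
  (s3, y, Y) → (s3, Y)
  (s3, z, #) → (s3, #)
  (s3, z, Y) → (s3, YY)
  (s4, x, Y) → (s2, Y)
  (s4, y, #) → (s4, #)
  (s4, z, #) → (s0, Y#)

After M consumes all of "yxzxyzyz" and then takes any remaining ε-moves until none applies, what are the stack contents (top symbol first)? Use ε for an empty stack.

(s0, yxzxyzyz, #)
  read y, top #: go to s0, push YY# → (s0, xzxyzyz, YY#)
  ε-move, top Y: go to s4, push ε → (s4, xzxyzyz, Y#)
  read x, top Y: go to s2, push Y → (s2, zxyzyz, Y#)
  read z, top Y: go to s4, push Y → (s4, xyzyz, Y#)
  read x, top Y: go to s2, push Y → (s2, yzyz, Y#)
  read y, top Y: go to s2, push ε → (s2, zyz, #)
  read z, top #: go to s3, push Y# → (s3, yz, Y#)
  read y, top Y: go to s3, push Y → (s3, z, Y#)
  read z, top Y: go to s3, push YY → (s3, ε, YY#)
All input consumed in state s3 with stack YY#.

YY#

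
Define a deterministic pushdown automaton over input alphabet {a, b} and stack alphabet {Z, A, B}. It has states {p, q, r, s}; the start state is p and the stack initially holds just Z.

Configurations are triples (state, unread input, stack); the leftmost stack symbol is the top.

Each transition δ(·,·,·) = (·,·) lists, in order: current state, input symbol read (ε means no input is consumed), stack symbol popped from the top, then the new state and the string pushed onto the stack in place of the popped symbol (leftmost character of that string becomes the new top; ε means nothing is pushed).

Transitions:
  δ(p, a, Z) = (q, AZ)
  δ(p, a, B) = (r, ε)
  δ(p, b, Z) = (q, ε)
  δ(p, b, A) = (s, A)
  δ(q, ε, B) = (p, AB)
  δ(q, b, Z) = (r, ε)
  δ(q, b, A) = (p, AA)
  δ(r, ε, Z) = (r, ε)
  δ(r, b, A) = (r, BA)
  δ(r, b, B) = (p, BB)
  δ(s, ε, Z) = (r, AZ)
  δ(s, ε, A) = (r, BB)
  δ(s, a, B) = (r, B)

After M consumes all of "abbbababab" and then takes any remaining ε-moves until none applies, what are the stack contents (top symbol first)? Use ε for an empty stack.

(p, abbbababab, Z)
  read a, top Z: go to q, push AZ → (q, bbbababab, AZ)
  read b, top A: go to p, push AA → (p, bbababab, AAZ)
  read b, top A: go to s, push A → (s, bababab, AAZ)
  ε-move, top A: go to r, push BB → (r, bababab, BBAZ)
  read b, top B: go to p, push BB → (p, ababab, BBBAZ)
  read a, top B: go to r, push ε → (r, babab, BBAZ)
  read b, top B: go to p, push BB → (p, abab, BBBAZ)
  read a, top B: go to r, push ε → (r, bab, BBAZ)
  read b, top B: go to p, push BB → (p, ab, BBBAZ)
  read a, top B: go to r, push ε → (r, b, BBAZ)
  read b, top B: go to p, push BB → (p, ε, BBBAZ)
All input consumed in state p with stack BBBAZ.

BBBAZ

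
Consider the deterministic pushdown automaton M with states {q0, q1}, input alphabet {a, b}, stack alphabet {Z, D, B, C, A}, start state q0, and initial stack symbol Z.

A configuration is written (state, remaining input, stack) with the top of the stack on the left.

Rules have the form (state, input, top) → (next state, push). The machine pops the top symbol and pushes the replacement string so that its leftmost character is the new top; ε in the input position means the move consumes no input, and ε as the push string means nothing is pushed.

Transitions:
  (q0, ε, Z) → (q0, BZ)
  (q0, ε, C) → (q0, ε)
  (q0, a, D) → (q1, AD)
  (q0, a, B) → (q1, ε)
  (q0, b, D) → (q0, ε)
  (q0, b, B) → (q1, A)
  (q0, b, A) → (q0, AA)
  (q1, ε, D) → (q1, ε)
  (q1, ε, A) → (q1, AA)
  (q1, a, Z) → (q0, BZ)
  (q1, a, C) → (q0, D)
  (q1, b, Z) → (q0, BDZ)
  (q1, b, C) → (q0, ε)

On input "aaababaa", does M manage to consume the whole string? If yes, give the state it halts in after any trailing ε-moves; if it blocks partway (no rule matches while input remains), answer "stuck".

(q0, aaababaa, Z)
  ε-move, top Z: go to q0, push BZ → (q0, aaababaa, BZ)
  read a, top B: go to q1, push ε → (q1, aababaa, Z)
  read a, top Z: go to q0, push BZ → (q0, ababaa, BZ)
  read a, top B: go to q1, push ε → (q1, babaa, Z)
  read b, top Z: go to q0, push BDZ → (q0, abaa, BDZ)
  read a, top B: go to q1, push ε → (q1, baa, DZ)
  ε-move, top D: go to q1, push ε → (q1, baa, Z)
  read b, top Z: go to q0, push BDZ → (q0, aa, BDZ)
  read a, top B: go to q1, push ε → (q1, a, DZ)
  ε-move, top D: go to q1, push ε → (q1, a, Z)
  read a, top Z: go to q0, push BZ → (q0, ε, BZ)
All input consumed; M is in state q0.

q0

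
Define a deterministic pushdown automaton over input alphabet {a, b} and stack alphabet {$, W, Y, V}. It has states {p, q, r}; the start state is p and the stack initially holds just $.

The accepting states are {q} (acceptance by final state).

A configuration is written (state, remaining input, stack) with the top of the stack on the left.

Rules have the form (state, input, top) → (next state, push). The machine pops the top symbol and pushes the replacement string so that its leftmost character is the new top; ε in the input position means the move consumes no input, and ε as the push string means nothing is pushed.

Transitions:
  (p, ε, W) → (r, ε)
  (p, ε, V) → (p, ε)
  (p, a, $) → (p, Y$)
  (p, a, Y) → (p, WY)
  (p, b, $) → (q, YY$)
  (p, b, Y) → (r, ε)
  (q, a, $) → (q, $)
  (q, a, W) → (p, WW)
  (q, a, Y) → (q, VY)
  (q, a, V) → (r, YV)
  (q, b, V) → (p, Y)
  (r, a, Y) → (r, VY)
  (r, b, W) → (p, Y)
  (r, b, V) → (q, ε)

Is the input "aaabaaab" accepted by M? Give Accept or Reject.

Accept

(p, aaabaaab, $) ⊢ (p, aabaaab, Y$) ⊢ (p, abaaab, WY$) ⊢ (r, abaaab, Y$) ⊢ (r, baaab, VY$) ⊢ (q, aaab, Y$) ⊢ (q, aab, VY$) ⊢ (r, ab, YVY$) ⊢ (r, b, VYVY$) ⊢ (q, ε, YVY$)
All input consumed; state q ∈ F.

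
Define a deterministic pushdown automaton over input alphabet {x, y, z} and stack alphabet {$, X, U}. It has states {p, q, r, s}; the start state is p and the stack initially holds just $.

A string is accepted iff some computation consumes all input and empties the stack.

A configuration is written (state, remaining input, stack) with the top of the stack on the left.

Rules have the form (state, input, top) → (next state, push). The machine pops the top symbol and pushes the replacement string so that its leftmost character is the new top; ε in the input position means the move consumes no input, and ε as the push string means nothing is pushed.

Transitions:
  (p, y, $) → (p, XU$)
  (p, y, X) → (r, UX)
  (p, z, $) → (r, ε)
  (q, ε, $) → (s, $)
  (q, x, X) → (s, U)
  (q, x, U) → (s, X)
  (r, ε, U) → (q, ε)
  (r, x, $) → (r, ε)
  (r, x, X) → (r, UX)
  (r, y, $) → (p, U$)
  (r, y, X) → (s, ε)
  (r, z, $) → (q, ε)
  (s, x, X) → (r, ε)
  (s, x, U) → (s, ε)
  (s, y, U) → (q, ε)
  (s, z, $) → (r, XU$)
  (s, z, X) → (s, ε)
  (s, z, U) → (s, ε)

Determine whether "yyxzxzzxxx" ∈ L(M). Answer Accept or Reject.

Reject

(p, yyxzxzzxxx, $) ⊢ (p, yxzxzzxxx, XU$) ⊢ (r, xzxzzxxx, UXU$) ⊢ (q, xzxzzxxx, XU$) ⊢ (s, zxzzxxx, UU$) ⊢ (s, xzzxxx, U$) ⊢ (s, zzxxx, $) ⊢ (r, zxxx, XU$)
No transition applies at (r, zxxx, XU$); input not fully consumed.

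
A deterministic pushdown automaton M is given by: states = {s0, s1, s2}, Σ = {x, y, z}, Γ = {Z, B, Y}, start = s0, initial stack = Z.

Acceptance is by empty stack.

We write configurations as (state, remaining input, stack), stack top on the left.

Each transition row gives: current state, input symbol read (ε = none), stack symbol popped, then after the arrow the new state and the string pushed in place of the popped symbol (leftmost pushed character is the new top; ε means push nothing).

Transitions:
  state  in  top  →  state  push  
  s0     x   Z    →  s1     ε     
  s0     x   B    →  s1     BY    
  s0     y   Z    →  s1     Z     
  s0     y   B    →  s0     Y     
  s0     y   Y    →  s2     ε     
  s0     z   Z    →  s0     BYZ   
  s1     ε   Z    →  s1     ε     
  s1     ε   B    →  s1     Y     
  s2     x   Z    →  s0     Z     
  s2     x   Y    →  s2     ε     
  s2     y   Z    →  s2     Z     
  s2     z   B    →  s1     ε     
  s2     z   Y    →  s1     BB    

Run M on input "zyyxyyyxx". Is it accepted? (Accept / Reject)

(s0, zyyxyyyxx, Z)
  read z, top Z: go to s0, push BYZ → (s0, yyxyyyxx, BYZ)
  read y, top B: go to s0, push Y → (s0, yxyyyxx, YYZ)
  read y, top Y: go to s2, push ε → (s2, xyyyxx, YZ)
  read x, top Y: go to s2, push ε → (s2, yyyxx, Z)
  read y, top Z: go to s2, push Z → (s2, yyxx, Z)
  read y, top Z: go to s2, push Z → (s2, yxx, Z)
  read y, top Z: go to s2, push Z → (s2, xx, Z)
  read x, top Z: go to s0, push Z → (s0, x, Z)
  read x, top Z: go to s1, push ε → (s1, ε, ε)
All input consumed and the stack is empty.

Accept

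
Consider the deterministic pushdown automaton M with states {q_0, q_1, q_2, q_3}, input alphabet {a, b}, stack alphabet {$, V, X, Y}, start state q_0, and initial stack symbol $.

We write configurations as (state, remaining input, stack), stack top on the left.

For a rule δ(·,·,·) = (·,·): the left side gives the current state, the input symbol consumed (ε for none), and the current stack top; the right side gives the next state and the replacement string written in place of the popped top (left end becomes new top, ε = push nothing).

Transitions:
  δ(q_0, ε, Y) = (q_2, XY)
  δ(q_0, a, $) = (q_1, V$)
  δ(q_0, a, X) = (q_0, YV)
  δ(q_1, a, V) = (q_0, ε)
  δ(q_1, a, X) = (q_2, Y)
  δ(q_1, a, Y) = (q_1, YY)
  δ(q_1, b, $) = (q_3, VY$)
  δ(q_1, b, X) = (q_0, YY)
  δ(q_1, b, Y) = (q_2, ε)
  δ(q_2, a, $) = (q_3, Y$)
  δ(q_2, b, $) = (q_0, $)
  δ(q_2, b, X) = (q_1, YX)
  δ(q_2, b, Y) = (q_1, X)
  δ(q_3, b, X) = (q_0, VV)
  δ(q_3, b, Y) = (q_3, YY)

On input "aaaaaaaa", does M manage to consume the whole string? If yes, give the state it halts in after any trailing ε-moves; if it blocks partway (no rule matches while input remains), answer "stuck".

(q_0, aaaaaaaa, $)
  read a, top $: go to q_1, push V$ → (q_1, aaaaaaa, V$)
  read a, top V: go to q_0, push ε → (q_0, aaaaaa, $)
  read a, top $: go to q_1, push V$ → (q_1, aaaaa, V$)
  read a, top V: go to q_0, push ε → (q_0, aaaa, $)
  read a, top $: go to q_1, push V$ → (q_1, aaa, V$)
  read a, top V: go to q_0, push ε → (q_0, aa, $)
  read a, top $: go to q_1, push V$ → (q_1, a, V$)
  read a, top V: go to q_0, push ε → (q_0, ε, $)
All input consumed; M is in state q_0.

q_0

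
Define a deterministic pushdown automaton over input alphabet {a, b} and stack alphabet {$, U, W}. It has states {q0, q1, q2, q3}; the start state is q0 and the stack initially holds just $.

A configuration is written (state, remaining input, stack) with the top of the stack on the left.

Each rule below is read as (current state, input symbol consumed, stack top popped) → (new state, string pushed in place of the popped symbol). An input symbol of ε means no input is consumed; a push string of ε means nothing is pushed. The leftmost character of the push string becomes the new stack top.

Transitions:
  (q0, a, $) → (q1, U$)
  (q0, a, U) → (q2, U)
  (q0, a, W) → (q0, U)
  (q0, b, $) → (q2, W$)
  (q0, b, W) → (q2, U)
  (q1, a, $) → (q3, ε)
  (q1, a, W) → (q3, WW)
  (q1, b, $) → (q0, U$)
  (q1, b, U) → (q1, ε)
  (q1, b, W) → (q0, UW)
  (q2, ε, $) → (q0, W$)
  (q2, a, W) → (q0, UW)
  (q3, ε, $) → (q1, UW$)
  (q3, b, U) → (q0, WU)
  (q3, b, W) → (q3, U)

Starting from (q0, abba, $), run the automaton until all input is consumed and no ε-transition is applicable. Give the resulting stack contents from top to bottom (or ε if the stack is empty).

U$

(q0, abba, $) ⊢ (q1, bba, U$) ⊢ (q1, ba, $) ⊢ (q0, a, U$) ⊢ (q2, ε, U$)
All input consumed in state q2 with stack U$.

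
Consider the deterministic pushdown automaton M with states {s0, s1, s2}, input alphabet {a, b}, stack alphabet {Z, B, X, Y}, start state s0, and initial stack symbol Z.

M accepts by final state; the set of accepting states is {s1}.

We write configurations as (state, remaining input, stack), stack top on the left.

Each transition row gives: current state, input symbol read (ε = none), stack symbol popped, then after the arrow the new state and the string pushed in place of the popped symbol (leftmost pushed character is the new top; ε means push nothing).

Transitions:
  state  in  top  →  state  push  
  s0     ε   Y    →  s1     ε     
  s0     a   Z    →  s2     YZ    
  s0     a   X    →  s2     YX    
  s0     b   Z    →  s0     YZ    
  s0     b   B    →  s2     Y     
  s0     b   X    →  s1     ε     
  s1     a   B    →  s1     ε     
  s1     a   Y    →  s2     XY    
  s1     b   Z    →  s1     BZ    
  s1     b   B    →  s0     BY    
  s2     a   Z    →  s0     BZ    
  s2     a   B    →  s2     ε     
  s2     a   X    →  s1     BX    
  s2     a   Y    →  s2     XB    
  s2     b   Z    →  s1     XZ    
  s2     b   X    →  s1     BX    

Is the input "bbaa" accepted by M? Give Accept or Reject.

(s0, bbaa, Z) ⊢ (s0, baa, YZ) ⊢ (s1, baa, Z) ⊢ (s1, aa, BZ) ⊢ (s1, a, Z)
No transition applies at (s1, a, Z); input not fully consumed.

Reject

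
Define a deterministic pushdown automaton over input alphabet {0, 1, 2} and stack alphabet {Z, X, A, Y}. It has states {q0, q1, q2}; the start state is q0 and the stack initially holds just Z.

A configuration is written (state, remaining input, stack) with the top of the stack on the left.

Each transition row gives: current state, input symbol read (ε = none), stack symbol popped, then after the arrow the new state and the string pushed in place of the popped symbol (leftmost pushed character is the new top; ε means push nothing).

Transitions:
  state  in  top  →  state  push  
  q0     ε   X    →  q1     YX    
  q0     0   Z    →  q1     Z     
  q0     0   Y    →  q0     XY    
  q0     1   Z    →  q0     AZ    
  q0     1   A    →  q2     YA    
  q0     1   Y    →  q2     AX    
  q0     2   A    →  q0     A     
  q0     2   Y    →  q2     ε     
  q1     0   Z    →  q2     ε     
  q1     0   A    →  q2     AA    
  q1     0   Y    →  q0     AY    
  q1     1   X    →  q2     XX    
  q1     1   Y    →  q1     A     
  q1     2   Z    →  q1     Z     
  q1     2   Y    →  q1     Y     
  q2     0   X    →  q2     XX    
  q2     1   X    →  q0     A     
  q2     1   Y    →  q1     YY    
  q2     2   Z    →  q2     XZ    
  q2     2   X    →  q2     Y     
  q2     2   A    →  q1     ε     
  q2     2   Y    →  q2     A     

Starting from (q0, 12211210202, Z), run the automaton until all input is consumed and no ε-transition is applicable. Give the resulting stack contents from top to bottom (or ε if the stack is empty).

(q0, 12211210202, Z)
  read 1, top Z: go to q0, push AZ → (q0, 2211210202, AZ)
  read 2, top A: go to q0, push A → (q0, 211210202, AZ)
  read 2, top A: go to q0, push A → (q0, 11210202, AZ)
  read 1, top A: go to q2, push YA → (q2, 1210202, YAZ)
  read 1, top Y: go to q1, push YY → (q1, 210202, YYAZ)
  read 2, top Y: go to q1, push Y → (q1, 10202, YYAZ)
  read 1, top Y: go to q1, push A → (q1, 0202, AYAZ)
  read 0, top A: go to q2, push AA → (q2, 202, AAYAZ)
  read 2, top A: go to q1, push ε → (q1, 02, AYAZ)
  read 0, top A: go to q2, push AA → (q2, 2, AAYAZ)
  read 2, top A: go to q1, push ε → (q1, ε, AYAZ)
All input consumed in state q1 with stack AYAZ.

AYAZ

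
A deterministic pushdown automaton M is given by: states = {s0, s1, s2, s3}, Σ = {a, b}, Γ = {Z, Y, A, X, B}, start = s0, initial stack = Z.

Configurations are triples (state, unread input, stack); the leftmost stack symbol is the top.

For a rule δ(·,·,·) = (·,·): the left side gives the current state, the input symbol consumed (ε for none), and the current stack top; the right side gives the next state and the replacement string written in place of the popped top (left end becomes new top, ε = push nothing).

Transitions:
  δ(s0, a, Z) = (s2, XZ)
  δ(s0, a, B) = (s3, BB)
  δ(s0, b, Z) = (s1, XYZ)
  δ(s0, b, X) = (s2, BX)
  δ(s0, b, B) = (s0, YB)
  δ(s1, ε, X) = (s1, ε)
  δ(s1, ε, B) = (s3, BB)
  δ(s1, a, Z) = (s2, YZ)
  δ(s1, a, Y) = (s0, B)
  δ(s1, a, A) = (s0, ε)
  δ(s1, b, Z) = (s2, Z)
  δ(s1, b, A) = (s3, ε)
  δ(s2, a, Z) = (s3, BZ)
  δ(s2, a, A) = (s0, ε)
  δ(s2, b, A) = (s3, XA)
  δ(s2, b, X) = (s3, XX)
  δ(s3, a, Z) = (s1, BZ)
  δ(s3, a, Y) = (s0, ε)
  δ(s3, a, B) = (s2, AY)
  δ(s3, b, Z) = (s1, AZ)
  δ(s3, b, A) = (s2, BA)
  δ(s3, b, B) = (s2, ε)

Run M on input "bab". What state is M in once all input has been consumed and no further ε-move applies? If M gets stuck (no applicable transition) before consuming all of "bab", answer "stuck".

(s0, bab, Z)
  read b, top Z: go to s1, push XYZ → (s1, ab, XYZ)
  ε-move, top X: go to s1, push ε → (s1, ab, YZ)
  read a, top Y: go to s0, push B → (s0, b, BZ)
  read b, top B: go to s0, push YB → (s0, ε, YBZ)
All input consumed; M is in state s0.

s0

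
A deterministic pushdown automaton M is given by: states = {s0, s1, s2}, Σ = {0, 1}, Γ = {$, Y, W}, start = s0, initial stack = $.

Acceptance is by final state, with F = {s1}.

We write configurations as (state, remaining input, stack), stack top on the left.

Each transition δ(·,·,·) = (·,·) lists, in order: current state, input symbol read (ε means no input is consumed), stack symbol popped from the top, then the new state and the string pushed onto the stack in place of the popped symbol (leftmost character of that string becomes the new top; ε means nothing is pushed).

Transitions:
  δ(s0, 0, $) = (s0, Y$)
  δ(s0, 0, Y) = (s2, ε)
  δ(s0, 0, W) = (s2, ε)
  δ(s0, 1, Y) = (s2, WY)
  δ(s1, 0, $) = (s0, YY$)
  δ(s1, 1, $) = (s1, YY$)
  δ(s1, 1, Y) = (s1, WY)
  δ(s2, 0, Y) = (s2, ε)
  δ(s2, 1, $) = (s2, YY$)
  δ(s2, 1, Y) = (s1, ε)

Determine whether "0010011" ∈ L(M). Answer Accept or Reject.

Accept

(s0, 0010011, $)
  read 0, top $: go to s0, push Y$ → (s0, 010011, Y$)
  read 0, top Y: go to s2, push ε → (s2, 10011, $)
  read 1, top $: go to s2, push YY$ → (s2, 0011, YY$)
  read 0, top Y: go to s2, push ε → (s2, 011, Y$)
  read 0, top Y: go to s2, push ε → (s2, 11, $)
  read 1, top $: go to s2, push YY$ → (s2, 1, YY$)
  read 1, top Y: go to s1, push ε → (s1, ε, Y$)
All input consumed; state s1 ∈ F.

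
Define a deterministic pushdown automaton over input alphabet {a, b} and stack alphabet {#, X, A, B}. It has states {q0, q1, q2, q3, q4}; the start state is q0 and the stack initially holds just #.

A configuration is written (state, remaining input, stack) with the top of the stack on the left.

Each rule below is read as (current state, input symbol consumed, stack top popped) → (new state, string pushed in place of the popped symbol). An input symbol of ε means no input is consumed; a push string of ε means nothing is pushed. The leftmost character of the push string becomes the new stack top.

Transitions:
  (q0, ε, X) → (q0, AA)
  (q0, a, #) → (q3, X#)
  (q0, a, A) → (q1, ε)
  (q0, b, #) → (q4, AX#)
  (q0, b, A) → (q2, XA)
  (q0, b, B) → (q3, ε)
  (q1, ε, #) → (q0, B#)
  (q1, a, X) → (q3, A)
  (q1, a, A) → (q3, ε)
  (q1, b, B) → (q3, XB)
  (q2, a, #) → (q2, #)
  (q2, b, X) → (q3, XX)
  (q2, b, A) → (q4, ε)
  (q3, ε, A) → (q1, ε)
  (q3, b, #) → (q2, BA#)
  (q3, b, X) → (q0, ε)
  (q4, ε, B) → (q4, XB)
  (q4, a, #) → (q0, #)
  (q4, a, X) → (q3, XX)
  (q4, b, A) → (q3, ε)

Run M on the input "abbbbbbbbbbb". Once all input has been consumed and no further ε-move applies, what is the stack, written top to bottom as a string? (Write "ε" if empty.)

AX#

(q0, abbbbbbbbbbb, #) ⊢ (q3, bbbbbbbbbbb, X#) ⊢ (q0, bbbbbbbbbb, #) ⊢ (q4, bbbbbbbbb, AX#) ⊢ (q3, bbbbbbbb, X#) ⊢ (q0, bbbbbbb, #) ⊢ (q4, bbbbbb, AX#) ⊢ (q3, bbbbb, X#) ⊢ (q0, bbbb, #) ⊢ (q4, bbb, AX#) ⊢ (q3, bb, X#) ⊢ (q0, b, #) ⊢ (q4, ε, AX#)
All input consumed in state q4 with stack AX#.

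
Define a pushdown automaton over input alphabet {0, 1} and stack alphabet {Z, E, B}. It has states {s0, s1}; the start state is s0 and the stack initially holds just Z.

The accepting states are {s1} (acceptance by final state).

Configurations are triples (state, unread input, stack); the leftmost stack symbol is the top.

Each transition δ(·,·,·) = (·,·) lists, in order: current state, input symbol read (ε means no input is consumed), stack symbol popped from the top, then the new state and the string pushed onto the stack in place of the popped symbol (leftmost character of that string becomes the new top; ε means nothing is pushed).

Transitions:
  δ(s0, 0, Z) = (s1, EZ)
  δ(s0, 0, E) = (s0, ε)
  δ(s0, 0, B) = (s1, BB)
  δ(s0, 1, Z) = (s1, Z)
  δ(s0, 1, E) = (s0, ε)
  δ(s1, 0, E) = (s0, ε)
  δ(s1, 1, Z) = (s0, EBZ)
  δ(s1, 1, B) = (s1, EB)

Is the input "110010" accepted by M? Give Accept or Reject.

No computation consumes all input and reaches a final state.

Reject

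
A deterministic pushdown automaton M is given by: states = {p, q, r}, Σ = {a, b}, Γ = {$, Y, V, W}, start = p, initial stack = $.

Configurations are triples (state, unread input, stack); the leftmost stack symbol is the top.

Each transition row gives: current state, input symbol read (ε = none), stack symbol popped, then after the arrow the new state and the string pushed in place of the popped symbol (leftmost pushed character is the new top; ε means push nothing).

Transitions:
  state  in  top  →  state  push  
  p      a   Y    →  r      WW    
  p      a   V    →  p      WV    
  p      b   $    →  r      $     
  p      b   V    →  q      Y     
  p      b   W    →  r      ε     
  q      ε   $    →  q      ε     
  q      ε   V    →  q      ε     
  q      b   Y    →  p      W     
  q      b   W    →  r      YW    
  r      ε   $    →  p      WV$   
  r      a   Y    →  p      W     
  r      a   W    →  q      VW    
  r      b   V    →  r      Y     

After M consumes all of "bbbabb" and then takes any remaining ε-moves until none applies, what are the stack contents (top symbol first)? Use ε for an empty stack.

(p, bbbabb, $)
  read b, top $: go to r, push $ → (r, bbabb, $)
  ε-move, top $: go to p, push WV$ → (p, bbabb, WV$)
  read b, top W: go to r, push ε → (r, babb, V$)
  read b, top V: go to r, push Y → (r, abb, Y$)
  read a, top Y: go to p, push W → (p, bb, W$)
  read b, top W: go to r, push ε → (r, b, $)
  ε-move, top $: go to p, push WV$ → (p, b, WV$)
  read b, top W: go to r, push ε → (r, ε, V$)
All input consumed in state r with stack V$.

V$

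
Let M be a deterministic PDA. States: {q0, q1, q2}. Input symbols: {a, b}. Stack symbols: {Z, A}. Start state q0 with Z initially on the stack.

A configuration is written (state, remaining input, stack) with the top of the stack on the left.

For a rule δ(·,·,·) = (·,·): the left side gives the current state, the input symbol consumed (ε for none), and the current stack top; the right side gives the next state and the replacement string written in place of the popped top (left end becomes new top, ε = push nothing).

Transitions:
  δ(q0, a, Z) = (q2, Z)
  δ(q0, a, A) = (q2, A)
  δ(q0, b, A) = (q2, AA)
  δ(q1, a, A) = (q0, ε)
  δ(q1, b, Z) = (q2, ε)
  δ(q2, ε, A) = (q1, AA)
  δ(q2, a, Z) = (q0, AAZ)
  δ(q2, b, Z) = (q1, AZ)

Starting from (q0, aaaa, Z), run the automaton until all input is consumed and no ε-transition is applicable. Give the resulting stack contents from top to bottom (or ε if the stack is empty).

AAZ

(q0, aaaa, Z) ⊢ (q2, aaa, Z) ⊢ (q0, aa, AAZ) ⊢ (q2, a, AAZ) ⊢ (q1, a, AAAZ) ⊢ (q0, ε, AAZ)
All input consumed in state q0 with stack AAZ.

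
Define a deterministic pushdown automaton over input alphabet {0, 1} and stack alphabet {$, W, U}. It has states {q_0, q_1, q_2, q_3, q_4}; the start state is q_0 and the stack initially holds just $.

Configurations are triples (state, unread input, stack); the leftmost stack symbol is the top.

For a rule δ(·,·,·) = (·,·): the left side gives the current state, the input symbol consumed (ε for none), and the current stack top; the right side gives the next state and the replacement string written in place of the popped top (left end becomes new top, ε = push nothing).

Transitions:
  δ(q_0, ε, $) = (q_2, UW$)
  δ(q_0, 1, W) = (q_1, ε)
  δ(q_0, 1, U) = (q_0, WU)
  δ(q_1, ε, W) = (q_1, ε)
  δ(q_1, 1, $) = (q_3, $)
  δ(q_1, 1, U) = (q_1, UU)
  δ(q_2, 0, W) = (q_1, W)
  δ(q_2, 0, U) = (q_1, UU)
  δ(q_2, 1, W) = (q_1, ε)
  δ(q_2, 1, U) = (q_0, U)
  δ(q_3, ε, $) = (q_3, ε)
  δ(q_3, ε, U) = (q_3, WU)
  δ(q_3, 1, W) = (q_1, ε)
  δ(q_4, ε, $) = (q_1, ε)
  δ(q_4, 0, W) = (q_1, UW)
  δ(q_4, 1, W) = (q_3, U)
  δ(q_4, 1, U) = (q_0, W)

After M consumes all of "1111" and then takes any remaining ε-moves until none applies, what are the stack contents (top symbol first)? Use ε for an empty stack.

UUW$

(q_0, 1111, $)
  ε-move, top $: go to q_2, push UW$ → (q_2, 1111, UW$)
  read 1, top U: go to q_0, push U → (q_0, 111, UW$)
  read 1, top U: go to q_0, push WU → (q_0, 11, WUW$)
  read 1, top W: go to q_1, push ε → (q_1, 1, UW$)
  read 1, top U: go to q_1, push UU → (q_1, ε, UUW$)
All input consumed in state q_1 with stack UUW$.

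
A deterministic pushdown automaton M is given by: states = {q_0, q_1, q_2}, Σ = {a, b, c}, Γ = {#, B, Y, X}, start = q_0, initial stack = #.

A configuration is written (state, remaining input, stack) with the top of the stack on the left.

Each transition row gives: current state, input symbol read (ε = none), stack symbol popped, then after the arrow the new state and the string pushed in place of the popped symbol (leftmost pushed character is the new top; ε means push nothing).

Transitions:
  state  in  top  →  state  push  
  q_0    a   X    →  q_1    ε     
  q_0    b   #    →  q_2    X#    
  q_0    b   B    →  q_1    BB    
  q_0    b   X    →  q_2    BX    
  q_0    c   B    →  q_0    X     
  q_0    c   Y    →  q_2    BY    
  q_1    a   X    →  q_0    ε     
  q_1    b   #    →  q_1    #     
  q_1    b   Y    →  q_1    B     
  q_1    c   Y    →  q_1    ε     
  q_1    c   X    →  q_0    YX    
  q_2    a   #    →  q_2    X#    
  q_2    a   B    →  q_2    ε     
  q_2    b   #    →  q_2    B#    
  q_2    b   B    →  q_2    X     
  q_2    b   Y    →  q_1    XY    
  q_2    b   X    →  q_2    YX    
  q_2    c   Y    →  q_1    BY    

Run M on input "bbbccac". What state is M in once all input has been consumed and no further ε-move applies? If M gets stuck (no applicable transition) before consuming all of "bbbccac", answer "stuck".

(q_0, bbbccac, #)
  read b, top #: go to q_2, push X# → (q_2, bbccac, X#)
  read b, top X: go to q_2, push YX → (q_2, bccac, YX#)
  read b, top Y: go to q_1, push XY → (q_1, ccac, XYX#)
  read c, top X: go to q_0, push YX → (q_0, cac, YXYX#)
  read c, top Y: go to q_2, push BY → (q_2, ac, BYXYX#)
  read a, top B: go to q_2, push ε → (q_2, c, YXYX#)
  read c, top Y: go to q_1, push BY → (q_1, ε, BYXYX#)
All input consumed; M is in state q_1.

q_1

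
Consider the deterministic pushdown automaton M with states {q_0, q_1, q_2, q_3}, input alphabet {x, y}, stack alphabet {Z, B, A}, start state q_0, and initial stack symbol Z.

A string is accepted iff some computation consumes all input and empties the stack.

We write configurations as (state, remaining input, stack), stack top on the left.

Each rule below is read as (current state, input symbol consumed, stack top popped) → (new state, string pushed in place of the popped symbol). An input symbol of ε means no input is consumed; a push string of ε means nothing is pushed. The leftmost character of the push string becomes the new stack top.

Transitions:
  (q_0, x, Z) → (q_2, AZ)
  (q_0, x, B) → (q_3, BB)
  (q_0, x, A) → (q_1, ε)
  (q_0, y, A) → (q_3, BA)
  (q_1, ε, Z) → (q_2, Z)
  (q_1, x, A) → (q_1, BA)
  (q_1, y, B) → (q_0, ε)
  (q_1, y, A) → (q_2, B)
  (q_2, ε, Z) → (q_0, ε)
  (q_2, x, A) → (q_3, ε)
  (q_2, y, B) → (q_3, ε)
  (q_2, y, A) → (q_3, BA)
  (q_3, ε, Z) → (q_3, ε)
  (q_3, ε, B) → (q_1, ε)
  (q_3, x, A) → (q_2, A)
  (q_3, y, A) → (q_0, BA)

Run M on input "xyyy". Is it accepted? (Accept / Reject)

Accept

(q_0, xyyy, Z) ⊢ (q_2, yyy, AZ) ⊢ (q_3, yy, BAZ) ⊢ (q_1, yy, AZ) ⊢ (q_2, y, BZ) ⊢ (q_3, ε, Z) ⊢ (q_3, ε, ε)
All input consumed and the stack is empty.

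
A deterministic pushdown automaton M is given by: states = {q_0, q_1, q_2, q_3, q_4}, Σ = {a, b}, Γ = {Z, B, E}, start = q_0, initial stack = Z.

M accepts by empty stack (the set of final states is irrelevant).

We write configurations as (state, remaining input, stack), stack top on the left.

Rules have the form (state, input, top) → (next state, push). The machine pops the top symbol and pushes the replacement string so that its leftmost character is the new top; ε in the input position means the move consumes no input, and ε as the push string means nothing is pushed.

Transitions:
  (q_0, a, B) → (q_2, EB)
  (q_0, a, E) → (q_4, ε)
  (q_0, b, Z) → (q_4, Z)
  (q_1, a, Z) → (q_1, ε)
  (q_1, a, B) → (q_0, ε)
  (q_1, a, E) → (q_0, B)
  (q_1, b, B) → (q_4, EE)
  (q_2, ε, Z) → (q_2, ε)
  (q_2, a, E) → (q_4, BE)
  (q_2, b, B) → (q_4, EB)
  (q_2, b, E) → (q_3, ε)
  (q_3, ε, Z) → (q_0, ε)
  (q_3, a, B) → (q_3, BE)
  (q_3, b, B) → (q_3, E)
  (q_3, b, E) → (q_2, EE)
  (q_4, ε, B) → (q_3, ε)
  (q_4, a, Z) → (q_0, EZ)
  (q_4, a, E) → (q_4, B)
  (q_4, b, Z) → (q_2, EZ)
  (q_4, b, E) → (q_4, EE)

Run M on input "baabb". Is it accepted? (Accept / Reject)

Accept

(q_0, baabb, Z) ⊢ (q_4, aabb, Z) ⊢ (q_0, abb, EZ) ⊢ (q_4, bb, Z) ⊢ (q_2, b, EZ) ⊢ (q_3, ε, Z) ⊢ (q_0, ε, ε)
All input consumed and the stack is empty.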